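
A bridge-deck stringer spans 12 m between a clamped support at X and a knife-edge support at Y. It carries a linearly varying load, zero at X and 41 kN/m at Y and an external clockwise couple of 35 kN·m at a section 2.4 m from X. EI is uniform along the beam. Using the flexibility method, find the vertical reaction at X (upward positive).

Choose R_Y as the redundant. The primary structure is the cantilever fixed at X.
Deflection at Y on the released cantilever, summing each load's contribution:
  triangular load, peak 41 at the free end: 11w₀L⁴/(120EI) = 77933/EI
  clockwise couple 35 at a = 2.4: M₀a(2L − a)/(2EI) = 907.2/EI
  δ_0 = 78840/EI
Tip deflection under a unit load at Y: L³/(3EI) = 576/EI.
Compatibility at Y: δ_0 − R_Y·δ_{YY} = 0, so R_Y = 78840/576 = 136.9 kN.
Vertical equilibrium: R_X = ΣP − R_Y = 246 − 136.9 = 109.1 kN.

R_X = 109.1 kN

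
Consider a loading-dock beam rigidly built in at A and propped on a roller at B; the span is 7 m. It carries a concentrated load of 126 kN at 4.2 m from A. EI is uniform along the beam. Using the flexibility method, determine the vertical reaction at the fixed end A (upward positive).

Choose R_B as the redundant. The primary structure is the cantilever fixed at A.
Deflection at B on the released cantilever, summing each load's contribution:
  point load 126 at a = 4.2: Pa²(3L − a)/(6EI) = 6223/EI
Tip deflection under a unit load at B: L³/(3EI) = 114.3/EI.
The prop prevents deflection at B: R_B = δ_0/δ_{BB} = 6223/114.3 = 54.43 kN.
Vertical equilibrium: R_A = ΣP − R_B = 126 − 54.43 = 71.57 kN.

R_A = 71.57 kN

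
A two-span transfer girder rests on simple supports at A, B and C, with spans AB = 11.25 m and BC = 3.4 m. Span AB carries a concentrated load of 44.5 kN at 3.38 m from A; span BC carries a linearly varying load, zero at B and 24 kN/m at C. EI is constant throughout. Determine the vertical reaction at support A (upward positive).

Insert a hinge at B; M_B is the redundant, and each span becomes simply supported.
Rotations at B on the released spans (each span's end-slope, ×1/EI):
  span AB: point load 44.5 at a = 3.38: Pab(L + a)/(6LEI) = 256.6/EI
  span BC: triangular load, peak 24: 7w₀L³/(360EI) = 18.34/EI
  relative rotation θ_0 = (256.6 + 18.34)/EI = 274.9/EI
A unit hogging moment at B produces rotation L₁/(3EI) + L₂/(3EI) = 4.883/EI.
Slope continuity at B: θ_0 = M_B·4.883/EI, so M_B = 274.9/4.883 = 56.29 kN·m (hogging).
Span AB, ΣM about A with M_B applied at B: R_B^{AB}·11.25 = 150.4 + 56.29, so R_B^{AB} = 18.37 kN and R_A = 44.5 − 18.37 = 26.13 kN.

R_A = 26.13 kN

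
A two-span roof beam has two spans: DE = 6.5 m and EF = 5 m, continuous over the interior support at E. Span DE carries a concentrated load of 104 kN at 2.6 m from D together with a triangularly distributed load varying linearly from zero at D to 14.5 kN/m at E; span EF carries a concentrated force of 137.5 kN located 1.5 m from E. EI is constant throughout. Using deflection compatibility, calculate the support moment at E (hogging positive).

Insert a hinge at E; M_E is the redundant, and each span becomes simply supported.
Discontinuity in slope at E on the released structure — sum the simple-span end rotations:
  span DE: point load 104 at a = 2.6: Pab(L + a)/(6LEI) = 246.1/EI
  span DE: triangular load, peak 14.5: w₀L³/(45EI) = 88.49/EI
  span EF: point load 137.5 at a = 1.5: Pab(L + b)/(6LEI) = 204.5/EI
  relative rotation θ_0 = (334.6 + 204.5)/EI = 539.1/EI
A unit hogging moment at E produces rotation L₁/(3EI) + L₂/(3EI) = 3.833/EI.
Slope continuity at E: θ_0 = M_E·3.833/EI, so M_E = 539.1/3.833 = 140.6 kN·m (hogging).

M_E = 140.6 kN·m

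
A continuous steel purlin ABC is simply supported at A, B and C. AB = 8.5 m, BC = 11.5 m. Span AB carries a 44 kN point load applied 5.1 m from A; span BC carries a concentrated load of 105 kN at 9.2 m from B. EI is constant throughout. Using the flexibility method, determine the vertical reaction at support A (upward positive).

Release continuity at B by inserting a hinge; the redundant is the internal moment M_B. The primary structure is two simply-supported spans AB and BC.
Discontinuity in slope at B on the released structure — sum the simple-span end rotations:
  span AB: point load 44 at a = 5.1: Pab(L + a)/(6LEI) = 203.5/EI
  span BC: point load 105 at a = 9.2: Pab(L + b)/(6LEI) = 444.4/EI
  relative rotation θ_0 = (203.5 + 444.4)/EI = 647.8/EI
A unit hogging moment at B produces rotation L₁/(3EI) + L₂/(3EI) = 6.667/EI.
Slope continuity at B: θ_0 = M_B·6.667/EI, so M_B = 647.8/6.667 = 97.17 kN·m (hogging).
Span AB, ΣM about A with M_B applied at B: R_B^{AB}·8.5 = 224.4 + 97.17, so R_B^{AB} = 37.83 kN and R_A = 44 − 37.83 = 6.168 kN.

R_A = 6.168 kN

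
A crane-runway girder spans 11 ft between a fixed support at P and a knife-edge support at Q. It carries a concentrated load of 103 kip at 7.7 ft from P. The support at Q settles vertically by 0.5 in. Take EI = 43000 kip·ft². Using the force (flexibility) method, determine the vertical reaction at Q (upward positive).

R_Q = 54 kip

Choose R_Q as the redundant. The primary structure is the cantilever fixed at P.
Free-end deflection of the primary structure under the applied loading (downward +):
  point load 103 at a = 7.7: Pa²(3L − a)/(6EI) = 25751/EI
Flexibility coefficient — unit upward force at Q: δ_{QQ} = L³/(3EI) = 443.7/EI.
With EI = 43000 kip·ft²: δ_0 = 0.59885 ft and δ_{QQ} = 0.010318 ft/kip.
Compatibility — the beam at Q must follow the support down by 0.04167 ft: δ_0 − R_Q·δ_{QQ} = 0.04167, so R_Q = (0.59885 − 0.04167)/0.010318 = 54 kip.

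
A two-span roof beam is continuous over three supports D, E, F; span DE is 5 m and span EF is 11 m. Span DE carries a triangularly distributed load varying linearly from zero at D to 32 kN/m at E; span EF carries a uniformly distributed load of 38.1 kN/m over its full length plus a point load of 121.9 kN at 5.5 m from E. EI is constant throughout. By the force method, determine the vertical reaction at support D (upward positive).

Release continuity at E by inserting a hinge; the redundant is the internal moment M_E. The primary structure is two simply-supported spans DE and EF.
End slopes at the hinge E, treating each span as simply supported:
  span DE: triangular load, peak 32: w₀L³/(45EI) = 88.89/EI
  span EF: UDL 38.1: wL³/(24EI) = 2113/EI
  span EF: point load 121.9 at a = 5.5: Pab(L + b)/(6LEI) = 921.9/EI
  relative rotation θ_0 = (88.89 + 3035)/EI = 3124/EI
A unit hogging moment at E produces rotation L₁/(3EI) + L₂/(3EI) = 5.333/EI.
Slope continuity at E: θ_0 = M_E·5.333/EI, so M_E = 3124/5.333 = 585.7 kN·m (hogging).
Span DE, ΣM about D with M_E applied at E: R_E^{DE}·5 = 266.7 + 585.7, so R_E^{DE} = 170.5 kN and R_D = 80 − 170.5 = -90.47 kN.

R_D = -90.47 kN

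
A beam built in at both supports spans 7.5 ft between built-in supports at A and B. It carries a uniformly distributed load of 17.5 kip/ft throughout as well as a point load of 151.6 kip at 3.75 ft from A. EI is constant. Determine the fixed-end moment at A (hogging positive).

Take the two fixed-end moments M_A, M_B as redundants; the released structure is the simple span AB.
Simple-span end rotations at A and B under the given loads:
  at A: UDL 17.5: wL³/(24EI) = 307.6/EI
  at B: UDL 17.5: wL³/(24EI) = 307.6/EI
  at A: point load 151.6 at a = 3.75: Pab(L + b)/(6LEI) = 533/EI
  at B: point load 151.6 at a = 3.75: Pab(L + a)/(6LEI) = 533/EI
  θ_A0 = 840.6/EI,  θ_B0 = 840.6/EI
Flexibility coefficients: a unit moment at one end gives L/(3EI) there and L/(6EI) at the far end, so f₁₁ = f₂₂ = 2.5/EI and f₁₂ = f₂₁ = 1.25/EI.
Compatibility — zero rotation at each built-in end:
  2.5 M_A + 1.25 M_B = 840.6
  1.25 M_A + 2.5 M_B = 840.6
Solving the pair gives M_A = 224.2 kip·ft and M_B = 224.2 kip·ft (hogging).

M_A = 224.2 kip·ft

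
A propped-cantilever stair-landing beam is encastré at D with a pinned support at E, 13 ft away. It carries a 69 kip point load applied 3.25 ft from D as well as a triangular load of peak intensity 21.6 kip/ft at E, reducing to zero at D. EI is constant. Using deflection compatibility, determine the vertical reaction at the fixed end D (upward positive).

R_D = 126.3 kip

Release the roller at E. Primary structure: cantilever fixed at D.
Primary-structure tip deflection at E by superposition:
  point load 69 at a = 3.25: Pa²(3L − a)/(6EI) = 4343/EI
  triangular load, peak 21.6 at the free end: 11w₀L⁴/(120EI) = 56551/EI
  δ_0 = 60893/EI
Flexibility coefficient — unit upward force at E: δ_{EE} = L³/(3EI) = 732.3/EI.
The prop prevents deflection at E: R_E = δ_0/δ_{EE} = 60893/732.3 = 83.15 kip.
Vertical equilibrium: R_D = ΣP − R_E = 209.4 − 83.15 = 126.3 kip.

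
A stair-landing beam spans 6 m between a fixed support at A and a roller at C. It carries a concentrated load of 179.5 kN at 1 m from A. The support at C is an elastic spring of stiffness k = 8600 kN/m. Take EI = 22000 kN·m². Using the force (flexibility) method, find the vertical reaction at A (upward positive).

R_A = 172.7 kN

Remove the prop at C; the released (primary) structure is a cantilever built in at A.
Deflection at C on the released cantilever, summing each load's contribution:
  point load 179.5 at a = 1: Pa²(3L − a)/(6EI) = 508.6/EI
Tip deflection under a unit load at C: L³/(3EI) = 72/EI.
With EI = 22000 kN·m²: δ_0 = 0.023117 m and δ_{CC} = 0.003273 m/kN.
Compatibility — the spring shortens by R_C/k under the reaction it provides: δ_0 − R_C·δ_{CC} = R_C/k. With 1/k = 0.000116 m/kN, R_C = δ_0 / (δ_{CC} + 1/k) = 0.023117 / (0.003273 + 0.000116) = 6.821 kN.
Vertical equilibrium: R_A = ΣP − R_C = 179.5 − 6.821 = 172.7 kN.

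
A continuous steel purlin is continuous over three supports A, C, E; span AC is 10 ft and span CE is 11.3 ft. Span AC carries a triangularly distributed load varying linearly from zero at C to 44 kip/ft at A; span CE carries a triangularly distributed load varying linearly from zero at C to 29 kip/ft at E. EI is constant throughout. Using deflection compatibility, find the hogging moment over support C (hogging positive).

Release continuity at C by inserting a hinge; the redundant is the internal moment M_C. The primary structure is two simply-supported spans AC and CE.
End slopes at the hinge C, treating each span as simply supported:
  span AC: triangular load, peak 44: 7w₀L³/(360EI) = 855.6/EI
  span CE: triangular load, peak 29: 7w₀L³/(360EI) = 813.6/EI
  relative rotation θ_0 = (855.6 + 813.6)/EI = 1669/EI
A unit hogging moment at C produces rotation L₁/(3EI) + L₂/(3EI) = 7.1/EI.
Slope continuity at C: θ_0 = M_C·7.1/EI, so M_C = 1669/7.1 = 235.1 kip·ft (hogging).

M_C = 235.1 kip·ft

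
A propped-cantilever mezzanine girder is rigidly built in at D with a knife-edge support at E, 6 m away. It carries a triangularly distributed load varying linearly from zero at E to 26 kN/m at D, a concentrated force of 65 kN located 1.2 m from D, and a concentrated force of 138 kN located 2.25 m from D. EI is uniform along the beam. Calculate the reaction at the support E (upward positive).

R_E = 44.71 kN

Take the reaction at E as the redundant and release it; the primary structure is a cantilever fixed at D.
Downward deflection at the released point E due to the loads:
  triangular load, peak 26 at the fixed end: w₀L⁴/(30EI) = 1123/EI
  point load 65 at a = 1.2: Pa²(3L − a)/(6EI) = 262.1/EI
  point load 138 at a = 2.25: Pa²(3L − a)/(6EI) = 1834/EI
  δ_0 = 3219/EI
Flexibility coefficient — unit upward force at E: δ_{EE} = L³/(3EI) = 72/EI.
Compatibility at E: δ_0 − R_E·δ_{EE} = 0, so R_E = 3219/72 = 44.71 kN.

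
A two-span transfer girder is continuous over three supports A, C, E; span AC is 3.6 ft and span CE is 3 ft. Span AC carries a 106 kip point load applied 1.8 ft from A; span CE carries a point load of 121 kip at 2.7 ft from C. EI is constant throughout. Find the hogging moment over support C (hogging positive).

Release continuity at C by inserting a hinge; the redundant is the internal moment M_C. The primary structure is two simply-supported spans AC and CE.
Rotations at C on the released spans (each span's end-slope, ×1/EI):
  span AC: point load 106 at a = 1.8: Pab(L + a)/(6LEI) = 85.86/EI
  span CE: point load 121 at a = 2.7: Pab(L + b)/(6LEI) = 17.97/EI
  relative rotation θ_0 = (85.86 + 17.97)/EI = 103.8/EI
A unit hogging moment at C produces rotation L₁/(3EI) + L₂/(3EI) = 2.2/EI.
Compatibility: M_C·(L₁+L₂)/(3EI) = θ_0, giving M_C = 47.19 kip·ft (hogging).

M_C = 47.19 kip·ft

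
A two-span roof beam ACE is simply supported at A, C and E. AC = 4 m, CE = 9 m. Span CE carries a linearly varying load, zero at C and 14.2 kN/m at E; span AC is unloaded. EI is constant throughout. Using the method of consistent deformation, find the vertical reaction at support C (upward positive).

Release continuity at C by inserting a hinge; the redundant is the internal moment M_C. The primary structure is two simply-supported spans AC and CE.
Rotations at C on the released spans (each span's end-slope, ×1/EI):
  span CE: triangular load, peak 14.2: 7w₀L³/(360EI) = 201.3/EI
  relative rotation θ_0 = (0 + 201.3)/EI = 201.3/EI
A unit hogging moment at C produces rotation L₁/(3EI) + L₂/(3EI) = 4.333/EI.
Slope continuity at C: θ_0 = M_C·4.333/EI, so M_C = 201.3/4.333 = 46.45 kN·m (hogging).
Span AC, ΣM about A with M_C applied at C: R_C^{AC}·4 = 0 + 46.45, so R_C^{AC} = 11.61 kN and R_A = 0 − 11.61 = -11.61 kN.
Span CE, ΣM about E: R_C^{CE}·9 = 191.7 + 46.45, so R_C^{CE} = 26.46 kN and R_E = 63.9 − 26.46 = 37.44 kN.
R_C = 11.61 + 26.46 = 38.07 kN.

R_C = 38.07 kN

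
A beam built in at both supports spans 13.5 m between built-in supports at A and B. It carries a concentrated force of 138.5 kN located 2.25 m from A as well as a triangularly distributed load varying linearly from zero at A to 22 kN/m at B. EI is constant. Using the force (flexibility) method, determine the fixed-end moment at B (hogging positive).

M_B = 243.8 kN·m

Release both end moments; the primary structure is a simply-supported span AB with redundants M_A and M_B.
On the primary (simply-supported) span, the end slopes from the loading are:
  at A: point load 138.5 at a = 2.25: Pab(L + b)/(6LEI) = 1071/EI
  at B: point load 138.5 at a = 2.25: Pab(L + a)/(6LEI) = 681.7/EI
  at A: triangular load, peak 22: 7w₀L³/(360EI) = 1052/EI
  at B: triangular load, peak 22: w₀L³/(45EI) = 1203/EI
  θ_A0 = 2124/EI,  θ_B0 = 1885/EI
Flexibility coefficients: a unit moment at one end gives L/(3EI) there and L/(6EI) at the far end, so f₁₁ = f₂₂ = 4.5/EI and f₁₂ = f₂₁ = 2.25/EI.
Compatibility — zero rotation at each built-in end:
  4.5 M_A + 2.25 M_B = 2124
  2.25 M_A + 4.5 M_B = 1885
Solving the pair gives M_A = 350.1 kN·m and M_B = 243.8 kN·m (hogging).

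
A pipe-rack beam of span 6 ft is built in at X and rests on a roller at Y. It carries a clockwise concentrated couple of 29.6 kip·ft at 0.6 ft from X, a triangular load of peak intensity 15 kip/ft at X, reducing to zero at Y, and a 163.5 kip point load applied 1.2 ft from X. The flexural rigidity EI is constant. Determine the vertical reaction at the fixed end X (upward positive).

Take the reaction at Y as the redundant and release it; the primary structure is a cantilever fixed at X.
Deflection at Y on the released cantilever, summing each load's contribution:
  clockwise couple 29.6 at a = 0.6: M₀a(2L − a)/(2EI) = 101.2/EI
  triangular load, peak 15 at the fixed end: w₀L⁴/(30EI) = 648/EI
  point load 163.5 at a = 1.2: Pa²(3L − a)/(6EI) = 659.2/EI
  δ_0 = 1408/EI
Tip deflection under a unit load at Y: L³/(3EI) = 72/EI.
Compatibility at Y: δ_0 − R_Y·δ_{YY} = 0, so R_Y = 1408/72 = 19.56 kip.
Vertical equilibrium: R_X = ΣP − R_Y = 208.5 − 19.56 = 188.9 kip.

R_X = 188.9 kip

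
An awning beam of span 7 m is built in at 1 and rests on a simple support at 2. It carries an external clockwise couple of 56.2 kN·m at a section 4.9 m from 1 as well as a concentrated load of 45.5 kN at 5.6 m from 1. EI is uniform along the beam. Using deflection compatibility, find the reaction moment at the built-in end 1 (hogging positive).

M_1 = 10.06 kN·m

Choose R_2 as the redundant. The primary structure is the cantilever fixed at 1.
Deflection at 2 on the released cantilever, summing each load's contribution:
  clockwise couple 56.2 at a = 4.9: M₀a(2L − a)/(2EI) = 1253/EI
  point load 45.5 at a = 5.6: Pa²(3L − a)/(6EI) = 3662/EI
  δ_0 = 4915/EI
Tip deflection under a unit load at 2: L³/(3EI) = 114.3/EI.
The prop prevents deflection at 2: R_2 = δ_0/δ_{22} = 4915/114.3 = 42.99 kN.
Moment equilibrium about 1: M_1 = Σ(load moments about 1) − R_2·L = 311 − 42.99×7 = 10.06 kN·m.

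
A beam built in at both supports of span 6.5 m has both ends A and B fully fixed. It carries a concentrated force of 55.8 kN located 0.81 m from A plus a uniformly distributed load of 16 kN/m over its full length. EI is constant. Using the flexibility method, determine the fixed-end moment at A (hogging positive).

M_A = 90.97 kN·m

Take the two fixed-end moments M_A, M_B as redundants; the released structure is the simple span AB.
Simple-span end rotations at A and B under the given loads:
  at A: point load 55.8 at a = 0.81: Pab(L + b)/(6LEI) = 80.38/EI
  at B: point load 55.8 at a = 0.81: Pab(L + a)/(6LEI) = 48.2/EI
  at A: UDL 16: wL³/(24EI) = 183.1/EI
  at B: UDL 16: wL³/(24EI) = 183.1/EI
  θ_A0 = 263.5/EI,  θ_B0 = 231.3/EI
Flexibility coefficients: a unit moment at one end gives L/(3EI) there and L/(6EI) at the far end, so f₁₁ = f₂₂ = 2.167/EI and f₁₂ = f₂₁ = 1.083/EI.
Compatibility — zero rotation at each built-in end:
  2.167 M_A + 1.083 M_B = 263.5
  1.083 M_A + 2.167 M_B = 231.3
Solving the pair gives M_A = 90.97 kN·m and M_B = 61.26 kN·m (hogging).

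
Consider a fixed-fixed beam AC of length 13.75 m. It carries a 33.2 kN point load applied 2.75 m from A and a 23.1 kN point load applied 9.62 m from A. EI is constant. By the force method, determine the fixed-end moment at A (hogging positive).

Release both end moments; the primary structure is a simply-supported span AC with redundants M_A and M_C.
End rotations of the released simple span under the applied load (×1/EI):
  at A: point load 33.2 at a = 2.75: Pab(L + b)/(6LEI) = 301.3/EI
  at C: point load 33.2 at a = 2.75: Pab(L + a)/(6LEI) = 200.9/EI
  at A: point load 23.1 at a = 9.62: Pab(L + b)/(6LEI) = 198.9/EI
  at C: point load 23.1 at a = 9.62: Pab(L + a)/(6LEI) = 260/EI
  θ_A0 = 500.2/EI,  θ_C0 = 460.8/EI
Flexibility coefficients: a unit moment at one end gives L/(3EI) there and L/(6EI) at the far end, so f₁₁ = f₂₂ = 4.583/EI and f₁₂ = f₂₁ = 2.292/EI.
Compatibility — zero rotation at each built-in end:
  4.583 M_A + 2.292 M_C = 500.2
  2.292 M_A + 4.583 M_C = 460.8
Solving the pair gives M_A = 78.48 kN·m and M_C = 61.31 kN·m (hogging).

M_A = 78.48 kN·m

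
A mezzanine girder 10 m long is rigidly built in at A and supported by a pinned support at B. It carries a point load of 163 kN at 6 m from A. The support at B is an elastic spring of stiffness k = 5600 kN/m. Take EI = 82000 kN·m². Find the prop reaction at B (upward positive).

Release the roller at B. Primary structure: cantilever fixed at A.
Free-end deflection of the primary structure under the applied loading (downward +):
  point load 163 at a = 6: Pa²(3L − a)/(6EI) = 23472/EI
Tip deflection under a unit load at B: L³/(3EI) = 333.3/EI.
With EI = 82000 kN·m²: δ_0 = 0.28624 m and δ_{BB} = 0.004065 m/kN.
Compatibility — the spring shortens by R_B/k under the reaction it provides: δ_0 − R_B·δ_{BB} = R_B/k. With 1/k = 0.000179 m/kN, R_B = δ_0 / (δ_{BB} + 1/k) = 0.28624 / (0.004065 + 0.000179) = 67.45 kN.

R_B = 67.45 kN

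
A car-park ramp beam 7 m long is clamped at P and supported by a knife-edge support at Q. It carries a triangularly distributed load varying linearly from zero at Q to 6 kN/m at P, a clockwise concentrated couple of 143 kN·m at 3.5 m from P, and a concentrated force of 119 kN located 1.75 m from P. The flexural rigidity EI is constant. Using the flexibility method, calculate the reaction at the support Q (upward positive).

Remove the prop at Q; the released (primary) structure is a cantilever built in at P.
Primary-structure tip deflection at Q by superposition:
  triangular load, peak 6 at the fixed end: w₀L⁴/(30EI) = 480.2/EI
  clockwise couple 143 at a = 3.5: M₀a(2L − a)/(2EI) = 2628/EI
  point load 119 at a = 1.75: Pa²(3L − a)/(6EI) = 1169/EI
  δ_0 = 4277/EI
Flexibility coefficient — unit upward force at Q: δ_{QQ} = L³/(3EI) = 114.3/EI.
Compatibility at Q: δ_0 − R_Q·δ_{QQ} = 0, so R_Q = 4277/114.3 = 37.41 kN.

R_Q = 37.41 kN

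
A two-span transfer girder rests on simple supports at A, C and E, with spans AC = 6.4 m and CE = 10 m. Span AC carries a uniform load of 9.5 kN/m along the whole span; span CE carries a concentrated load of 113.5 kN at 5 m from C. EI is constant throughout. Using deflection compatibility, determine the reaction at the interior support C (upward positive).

R_C = 125.3 kN

Take M_C as the redundant. Released structure: two simple spans AC and CE with a hinge at C.
End slopes at the hinge C, treating each span as simply supported:
  span AC: UDL 9.5: wL³/(24EI) = 103.8/EI
  span CE: point load 113.5 at a = 5: Pab(L + b)/(6LEI) = 709.4/EI
  relative rotation θ_0 = (103.8 + 709.4)/EI = 813.1/EI
A unit hogging moment at C produces rotation L₁/(3EI) + L₂/(3EI) = 5.467/EI.
Slope continuity at C: θ_0 = M_C·5.467/EI, so M_C = 813.1/5.467 = 148.7 kN·m (hogging).
Span AC, ΣM about A with M_C applied at C: R_C^{AC}·6.4 = 194.6 + 148.7, so R_C^{AC} = 53.64 kN and R_A = 60.8 − 53.64 = 7.159 kN.
Span CE, ΣM about E: R_C^{CE}·10 = 567.5 + 148.7, so R_C^{CE} = 71.62 kN and R_E = 113.5 − 71.62 = 41.88 kN.
R_C = 53.64 + 71.62 = 125.3 kN.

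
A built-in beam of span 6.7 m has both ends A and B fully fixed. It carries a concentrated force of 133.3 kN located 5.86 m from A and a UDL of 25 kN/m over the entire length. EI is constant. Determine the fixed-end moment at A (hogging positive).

Take the two fixed-end moments M_A, M_B as redundants; the released structure is the simple span AB.
On the primary (simply-supported) span, the end slopes from the loading are:
  at A: point load 133.3 at a = 5.86: Pab(L + b)/(6LEI) = 123.1/EI
  at B: point load 133.3 at a = 5.86: Pab(L + a)/(6LEI) = 205/EI
  at A: UDL 25: wL³/(24EI) = 313.3/EI
  at B: UDL 25: wL³/(24EI) = 313.3/EI
  θ_A0 = 436.4/EI,  θ_B0 = 518.3/EI
Flexibility coefficients: a unit moment at one end gives L/(3EI) there and L/(6EI) at the far end, so f₁₁ = f₂₂ = 2.233/EI and f₁₂ = f₂₁ = 1.117/EI.
Compatibility — zero rotation at each built-in end:
  2.233 M_A + 1.117 M_B = 436.4
  1.117 M_A + 2.233 M_B = 518.3
Solving the pair gives M_A = 105.8 kN·m and M_B = 179.2 kN·m (hogging).

M_A = 105.8 kN·m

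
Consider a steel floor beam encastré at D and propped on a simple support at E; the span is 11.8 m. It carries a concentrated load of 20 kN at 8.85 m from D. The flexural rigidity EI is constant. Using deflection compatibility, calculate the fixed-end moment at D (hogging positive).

Choose R_E as the redundant. The primary structure is the cantilever fixed at D.
Deflection at E on the released cantilever, summing each load's contribution:
  point load 20 at a = 8.85: Pa²(3L − a)/(6EI) = 6932/EI
Tip deflection under a unit load at E: L³/(3EI) = 547.7/EI.
Compatibility at E: δ_0 − R_E·δ_{EE} = 0, so R_E = 6932/547.7 = 12.66 kN.
Moment equilibrium about D: M_D = Σ(load moments about D) − R_E·L = 177 − 12.66×11.8 = 27.66 kN·m.

M_D = 27.66 kN·m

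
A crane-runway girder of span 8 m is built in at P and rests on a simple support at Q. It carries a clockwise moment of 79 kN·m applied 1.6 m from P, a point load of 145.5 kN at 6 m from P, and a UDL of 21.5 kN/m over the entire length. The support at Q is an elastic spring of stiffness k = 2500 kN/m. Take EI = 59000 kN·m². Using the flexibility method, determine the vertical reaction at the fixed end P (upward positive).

R_P = 175.3 kN

Release the roller at Q. Primary structure: cantilever fixed at P.
Downward deflection at the released point Q due to the loads:
  clockwise couple 79 at a = 1.6: M₀a(2L − a)/(2EI) = 910.1/EI
  point load 145.5 at a = 6: Pa²(3L − a)/(6EI) = 15714/EI
  UDL 21.5: wL⁴/(8EI) = 11008/EI
  δ_0 = 27632/EI
Flexibility coefficient — unit upward force at Q: δ_{QQ} = L³/(3EI) = 170.7/EI.
With EI = 59000 kN·m²: δ_0 = 0.46834 m and δ_{QQ} = 0.002893 m/kN.
Compatibility — the spring shortens by R_Q/k under the reaction it provides: δ_0 − R_Q·δ_{QQ} = R_Q/k. With 1/k = 0.0004 m/kN, R_Q = δ_0 / (δ_{QQ} + 1/k) = 0.46834 / (0.002893 + 0.0004) = 142.2 kN.
Vertical equilibrium: R_P = ΣP − R_Q = 317.5 − 142.2 = 175.3 kN.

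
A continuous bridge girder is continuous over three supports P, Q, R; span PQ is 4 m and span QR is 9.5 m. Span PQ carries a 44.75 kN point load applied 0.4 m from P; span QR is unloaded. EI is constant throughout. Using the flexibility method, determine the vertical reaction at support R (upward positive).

Release continuity at Q by inserting a hinge; the redundant is the internal moment M_Q. The primary structure is two simply-supported spans PQ and QR.
Discontinuity in slope at Q on the released structure — sum the simple-span end rotations:
  span PQ: point load 44.75 at a = 0.4: Pab(L + a)/(6LEI) = 11.81/EI
  relative rotation θ_0 = (11.81 + 0)/EI = 11.81/EI
A unit hogging moment at Q produces rotation L₁/(3EI) + L₂/(3EI) = 4.5/EI.
Slope continuity at Q: θ_0 = M_Q·4.5/EI, so M_Q = 11.81/4.5 = 2.625 kN·m (hogging).
Span QR, ΣM about R: R_Q^{QR}·9.5 = 0 + 2.625, so R_Q^{QR} = 0.2764 kN and R_R = 0 − 0.2764 = -0.2764 kN.

R_R = -0.2764 kN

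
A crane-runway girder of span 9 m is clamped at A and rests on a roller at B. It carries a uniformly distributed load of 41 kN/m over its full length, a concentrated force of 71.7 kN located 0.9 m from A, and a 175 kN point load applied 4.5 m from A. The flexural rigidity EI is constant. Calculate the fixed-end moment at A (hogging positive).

M_A = 765.6 kN·m

Choose R_B as the redundant. The primary structure is the cantilever fixed at A.
Primary-structure tip deflection at B by superposition:
  UDL 41: wL⁴/(8EI) = 33625/EI
  point load 71.7 at a = 0.9: Pa²(3L − a)/(6EI) = 252.6/EI
  point load 175 at a = 4.5: Pa²(3L − a)/(6EI) = 13289/EI
  δ_0 = 47167/EI
Tip deflection under a unit load at B: L³/(3EI) = 243/EI.
The prop prevents deflection at B: R_B = δ_0/δ_{BB} = 47167/243 = 194.1 kN.
Moment equilibrium about A: M_A = Σ(load moments about A) − R_B·L = 2513 − 194.1×9 = 765.6 kN·m.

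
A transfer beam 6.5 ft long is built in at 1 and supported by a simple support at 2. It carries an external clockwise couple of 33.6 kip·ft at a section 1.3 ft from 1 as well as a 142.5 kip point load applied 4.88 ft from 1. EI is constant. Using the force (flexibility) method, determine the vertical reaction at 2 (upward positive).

R_2 = 93.12 kip

Choose R_2 as the redundant. The primary structure is the cantilever fixed at 1.
Downward deflection at the released point 2 due to the loads:
  clockwise couple 33.6 at a = 1.3: M₀a(2L − a)/(2EI) = 255.5/EI
  point load 142.5 at a = 4.88: Pa²(3L − a)/(6EI) = 8269/EI
  δ_0 = 8524/EI
Flexibility coefficient — unit upward force at 2: δ_{22} = L³/(3EI) = 91.54/EI.
The prop prevents deflection at 2: R_2 = δ_0/δ_{22} = 8524/91.54 = 93.12 kip.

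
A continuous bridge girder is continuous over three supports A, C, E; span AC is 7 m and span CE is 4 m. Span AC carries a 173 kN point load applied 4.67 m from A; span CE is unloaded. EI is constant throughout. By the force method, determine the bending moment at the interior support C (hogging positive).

Take M_C as the redundant. Released structure: two simple spans AC and CE with a hinge at C.
Rotations at C on the released spans (each span's end-slope, ×1/EI):
  span AC: point load 173 at a = 4.67: Pab(L + a)/(6LEI) = 523/EI
  relative rotation θ_0 = (523 + 0)/EI = 523/EI
A unit hogging moment at C produces rotation L₁/(3EI) + L₂/(3EI) = 3.667/EI.
Slope continuity at C: θ_0 = M_C·3.667/EI, so M_C = 523/3.667 = 142.6 kN·m (hogging).

M_C = 142.6 kN·m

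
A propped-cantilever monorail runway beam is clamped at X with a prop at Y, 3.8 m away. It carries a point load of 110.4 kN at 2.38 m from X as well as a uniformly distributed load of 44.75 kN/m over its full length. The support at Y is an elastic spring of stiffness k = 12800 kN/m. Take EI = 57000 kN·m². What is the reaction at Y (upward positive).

Take the reaction at Y as the redundant and release it; the primary structure is a cantilever fixed at X.
Downward deflection at the released point Y due to the loads:
  point load 110.4 at a = 2.38: Pa²(3L − a)/(6EI) = 940.1/EI
  UDL 44.75: wL⁴/(8EI) = 1166/EI
  δ_0 = 2106/EI
Flexibility coefficient — unit upward force at Y: δ_{YY} = L³/(3EI) = 18.29/EI.
With EI = 57000 kN·m²: δ_0 = 0.036956 m and δ_{YY} = 0.000321 m/kN.
Compatibility — the spring shortens by R_Y/k under the reaction it provides: δ_0 − R_Y·δ_{YY} = R_Y/k. With 1/k = 0.000078 m/kN, R_Y = δ_0 / (δ_{YY} + 1/k) = 0.036956 / (0.000321 + 0.000078) = 92.62 kN.

R_Y = 92.62 kN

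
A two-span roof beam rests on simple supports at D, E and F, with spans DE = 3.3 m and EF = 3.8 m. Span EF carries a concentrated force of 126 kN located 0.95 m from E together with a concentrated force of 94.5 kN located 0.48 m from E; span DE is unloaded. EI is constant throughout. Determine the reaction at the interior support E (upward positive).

Insert a hinge at E; M_E is the redundant, and each span becomes simply supported.
End slopes at the hinge E, treating each span as simply supported:
  span EF: point load 126 at a = 0.95: Pab(L + b)/(6LEI) = 99.5/EI
  span EF: point load 94.5 at a = 0.48: Pab(L + b)/(6LEI) = 47.03/EI
  relative rotation θ_0 = (0 + 146.5)/EI = 146.5/EI
A unit hogging moment at E produces rotation L₁/(3EI) + L₂/(3EI) = 2.367/EI.
Slope continuity at E: θ_0 = M_E·2.367/EI, so M_E = 146.5/2.367 = 61.91 kN·m (hogging).
Span DE, ΣM about D with M_E applied at E: R_E^{DE}·3.3 = 0 + 61.91, so R_E^{DE} = 18.76 kN and R_D = 0 − 18.76 = -18.76 kN.
Span EF, ΣM about F: R_E^{EF}·3.8 = 672.8 + 61.91, so R_E^{EF} = 193.4 kN and R_F = 220.5 − 193.4 = 27.14 kN.
R_E = 18.76 + 193.4 = 212.1 kN.

R_E = 212.1 kN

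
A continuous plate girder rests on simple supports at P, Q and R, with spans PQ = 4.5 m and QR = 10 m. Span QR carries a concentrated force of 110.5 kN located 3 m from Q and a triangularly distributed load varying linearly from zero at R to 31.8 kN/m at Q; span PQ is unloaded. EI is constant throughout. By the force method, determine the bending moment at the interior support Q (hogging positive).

Insert a hinge at Q; M_Q is the redundant, and each span becomes simply supported.
Discontinuity in slope at Q on the released structure — sum the simple-span end rotations:
  span QR: point load 110.5 at a = 3: Pab(L + b)/(6LEI) = 657.5/EI
  span QR: triangular load, peak 31.8: w₀L³/(45EI) = 706.7/EI
  relative rotation θ_0 = (0 + 1364)/EI = 1364/EI
A unit hogging moment at Q produces rotation L₁/(3EI) + L₂/(3EI) = 4.833/EI.
Compatibility: M_Q·(L₁+L₂)/(3EI) = θ_0, giving M_Q = 282.2 kN·m (hogging).

M_Q = 282.2 kN·m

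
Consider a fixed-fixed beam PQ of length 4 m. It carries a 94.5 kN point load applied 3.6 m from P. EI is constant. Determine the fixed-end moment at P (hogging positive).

M_P = 3.402 kN·m

Release both end moments; the primary structure is a simply-supported span PQ with redundants M_P and M_Q.
End rotations of the released simple span under the applied load (×1/EI):
  at P: point load 94.5 at a = 3.6: Pab(L + b)/(6LEI) = 24.95/EI
  at Q: point load 94.5 at a = 3.6: Pab(L + a)/(6LEI) = 43.09/EI
  θ_P0 = 24.95/EI,  θ_Q0 = 43.09/EI
Flexibility coefficients: a unit moment at one end gives L/(3EI) there and L/(6EI) at the far end, so f₁₁ = f₂₂ = 1.333/EI and f₁₂ = f₂₁ = 0.6667/EI.
Compatibility — zero rotation at each built-in end:
  1.333 M_P + 0.6667 M_Q = 24.95
  0.6667 M_P + 1.333 M_Q = 43.09
Solving the pair gives M_P = 3.402 kN·m and M_Q = 30.62 kN·m (hogging).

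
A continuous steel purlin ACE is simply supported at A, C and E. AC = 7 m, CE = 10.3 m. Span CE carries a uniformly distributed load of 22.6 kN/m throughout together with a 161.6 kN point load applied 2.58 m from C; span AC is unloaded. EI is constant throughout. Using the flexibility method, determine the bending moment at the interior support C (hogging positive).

Insert a hinge at C; M_C is the redundant, and each span becomes simply supported.
Discontinuity in slope at C on the released structure — sum the simple-span end rotations:
  span CE: UDL 22.6: wL³/(24EI) = 1029/EI
  span CE: point load 161.6 at a = 2.58: Pab(L + b)/(6LEI) = 938.5/EI
  relative rotation θ_0 = (0 + 1968)/EI = 1968/EI
A unit hogging moment at C produces rotation L₁/(3EI) + L₂/(3EI) = 5.767/EI.
Slope continuity at C: θ_0 = M_C·5.767/EI, so M_C = 1968/5.767 = 341.2 kN·m (hogging).

M_C = 341.2 kN·m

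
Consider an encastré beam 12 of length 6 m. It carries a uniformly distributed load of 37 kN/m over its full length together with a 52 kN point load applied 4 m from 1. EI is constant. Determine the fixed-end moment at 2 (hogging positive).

Release both end moments; the primary structure is a simply-supported span 12 with redundants M_1 and M_2.
On the primary (simply-supported) span, the end slopes from the loading are:
  at 1: UDL 37: wL³/(24EI) = 333/EI
  at 2: UDL 37: wL³/(24EI) = 333/EI
  at 1: point load 52 at a = 4: Pab(L + b)/(6LEI) = 92.44/EI
  at 2: point load 52 at a = 4: Pab(L + a)/(6LEI) = 115.6/EI
  θ_10 = 425.4/EI,  θ_20 = 448.6/EI
Flexibility coefficients: a unit moment at one end gives L/(3EI) there and L/(6EI) at the far end, so f₁₁ = f₂₂ = 2/EI and f₁₂ = f₂₁ = 1/EI.
Compatibility — zero rotation at each built-in end:
  2 M_1 + 1 M_2 = 425.4
  1 M_1 + 2 M_2 = 448.6
Solving the pair gives M_1 = 134.1 kN·m and M_2 = 157.2 kN·m (hogging).

M_2 = 157.2 kN·m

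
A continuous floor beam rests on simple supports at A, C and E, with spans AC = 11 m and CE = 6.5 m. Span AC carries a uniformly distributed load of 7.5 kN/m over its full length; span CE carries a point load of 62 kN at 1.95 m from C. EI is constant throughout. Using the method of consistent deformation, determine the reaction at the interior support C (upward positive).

Insert a hinge at C; M_C is the redundant, and each span becomes simply supported.
End slopes at the hinge C, treating each span as simply supported:
  span AC: UDL 7.5: wL³/(24EI) = 415.9/EI
  span CE: point load 62 at a = 1.95: Pab(L + b)/(6LEI) = 155.9/EI
  relative rotation θ_0 = (415.9 + 155.9)/EI = 571.8/EI
A unit hogging moment at C produces rotation L₁/(3EI) + L₂/(3EI) = 5.833/EI.
Slope continuity at C: θ_0 = M_C·5.833/EI, so M_C = 571.8/5.833 = 98.02 kN·m (hogging).
Span AC, ΣM about A with M_C applied at C: R_C^{AC}·11 = 453.8 + 98.02, so R_C^{AC} = 50.16 kN and R_A = 82.5 − 50.16 = 32.34 kN.
Span CE, ΣM about E: R_C^{CE}·6.5 = 282.1 + 98.02, so R_C^{CE} = 58.48 kN and R_E = 62 − 58.48 = 3.52 kN.
R_C = 50.16 + 58.48 = 108.6 kN.

R_C = 108.6 kN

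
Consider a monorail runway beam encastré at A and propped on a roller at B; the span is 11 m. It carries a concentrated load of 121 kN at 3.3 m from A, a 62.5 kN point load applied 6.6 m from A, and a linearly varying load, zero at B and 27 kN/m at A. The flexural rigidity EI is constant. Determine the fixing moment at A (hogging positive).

Release the roller at B. Primary structure: cantilever fixed at A.
Deflection at B on the released cantilever, summing each load's contribution:
  point load 121 at a = 3.3: Pa²(3L − a)/(6EI) = 6523/EI
  point load 62.5 at a = 6.6: Pa²(3L − a)/(6EI) = 11979/EI
  triangular load, peak 27 at the fixed end: w₀L⁴/(30EI) = 13177/EI
  δ_0 = 31678/EI
Tip deflection under a unit load at B: L³/(3EI) = 443.7/EI.
The prop prevents deflection at B: R_B = δ_0/δ_{BB} = 31678/443.7 = 71.4 kN.
Moment equilibrium about A: M_A = Σ(load moments about A) − R_B·L = 1356 − 71.4×11 = 570.9 kN·m.

M_A = 570.9 kN·m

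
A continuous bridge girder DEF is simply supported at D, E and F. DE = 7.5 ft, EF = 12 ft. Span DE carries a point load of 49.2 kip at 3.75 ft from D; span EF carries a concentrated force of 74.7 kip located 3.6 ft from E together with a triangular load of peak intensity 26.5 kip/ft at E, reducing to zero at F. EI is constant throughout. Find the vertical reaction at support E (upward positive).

R_E = 243.9 kip

Take M_E as the redundant. Released structure: two simple spans DE and EF with a hinge at E.
Discontinuity in slope at E on the released structure — sum the simple-span end rotations:
  span DE: point load 49.2 at a = 3.75: Pab(L + a)/(6LEI) = 173/EI
  span EF: point load 74.7 at a = 3.6: Pab(L + b)/(6LEI) = 640/EI
  span EF: triangular load, peak 26.5: w₀L³/(45EI) = 1018/EI
  relative rotation θ_0 = (173 + 1658)/EI = 1831/EI
A unit hogging moment at E produces rotation L₁/(3EI) + L₂/(3EI) = 6.5/EI.
Slope continuity at E: θ_0 = M_E·6.5/EI, so M_E = 1831/6.5 = 281.6 kip·ft (hogging).
Span DE, ΣM about D with M_E applied at E: R_E^{DE}·7.5 = 184.5 + 281.6, so R_E^{DE} = 62.15 kip and R_D = 49.2 − 62.15 = -12.95 kip.
Span EF, ΣM about F: R_E^{EF}·12 = 1899 + 281.6, so R_E^{EF} = 181.8 kip and R_F = 233.7 − 181.8 = 51.94 kip.
R_E = 62.15 + 181.8 = 243.9 kip.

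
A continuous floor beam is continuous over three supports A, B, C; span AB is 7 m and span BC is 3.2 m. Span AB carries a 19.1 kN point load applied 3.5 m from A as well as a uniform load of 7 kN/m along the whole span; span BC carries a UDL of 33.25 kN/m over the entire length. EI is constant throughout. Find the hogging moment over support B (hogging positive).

M_B = 59.98 kN·m

Insert a hinge at B; M_B is the redundant, and each span becomes simply supported.
End slopes at the hinge B, treating each span as simply supported:
  span AB: point load 19.1 at a = 3.5: Pab(L + a)/(6LEI) = 58.49/EI
  span AB: UDL 7: wL³/(24EI) = 100/EI
  span BC: UDL 33.25: wL³/(24EI) = 45.4/EI
  relative rotation θ_0 = (158.5 + 45.4)/EI = 203.9/EI
A unit hogging moment at B produces rotation L₁/(3EI) + L₂/(3EI) = 3.4/EI.
Compatibility: M_B·(L₁+L₂)/(3EI) = θ_0, giving M_B = 59.98 kN·m (hogging).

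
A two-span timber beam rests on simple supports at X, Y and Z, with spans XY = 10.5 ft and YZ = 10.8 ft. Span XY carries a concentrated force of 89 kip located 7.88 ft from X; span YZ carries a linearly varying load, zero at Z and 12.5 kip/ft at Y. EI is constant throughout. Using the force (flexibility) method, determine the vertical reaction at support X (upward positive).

Take M_Y as the redundant. Released structure: two simple spans XY and YZ with a hinge at Y.
End slopes at the hinge Y, treating each span as simply supported:
  span XY: point load 89 at a = 7.88: Pab(L + a)/(6LEI) = 536.1/EI
  span YZ: triangular load, peak 12.5: w₀L³/(45EI) = 349.9/EI
  relative rotation θ_0 = (536.1 + 349.9)/EI = 886/EI
A unit hogging moment at Y produces rotation L₁/(3EI) + L₂/(3EI) = 7.1/EI.
Compatibility: M_Y·(L₁+L₂)/(3EI) = θ_0, giving M_Y = 124.8 kip·ft (hogging).
Span XY, ΣM about X with M_Y applied at Y: R_Y^{XY}·10.5 = 701.3 + 124.8, so R_Y^{XY} = 78.68 kip and R_X = 89 − 78.68 = 10.32 kip.

R_X = 10.32 kip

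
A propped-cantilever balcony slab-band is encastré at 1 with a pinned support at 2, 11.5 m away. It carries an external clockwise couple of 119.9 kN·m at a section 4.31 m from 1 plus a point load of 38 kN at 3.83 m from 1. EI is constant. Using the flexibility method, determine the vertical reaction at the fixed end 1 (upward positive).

R_1 = 22.85 kN

Choose R_2 as the redundant. The primary structure is the cantilever fixed at 1.
Primary-structure tip deflection at 2 by superposition:
  clockwise couple 119.9 at a = 4.31: M₀a(2L − a)/(2EI) = 4829/EI
  point load 38 at a = 3.83: Pa²(3L − a)/(6EI) = 2849/EI
  δ_0 = 7679/EI
Tip deflection under a unit load at 2: L³/(3EI) = 507/EI.
The prop prevents deflection at 2: R_2 = δ_0/δ_{22} = 7679/507 = 15.15 kN.
Vertical equilibrium: R_1 = ΣP − R_2 = 38 − 15.15 = 22.85 kN.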